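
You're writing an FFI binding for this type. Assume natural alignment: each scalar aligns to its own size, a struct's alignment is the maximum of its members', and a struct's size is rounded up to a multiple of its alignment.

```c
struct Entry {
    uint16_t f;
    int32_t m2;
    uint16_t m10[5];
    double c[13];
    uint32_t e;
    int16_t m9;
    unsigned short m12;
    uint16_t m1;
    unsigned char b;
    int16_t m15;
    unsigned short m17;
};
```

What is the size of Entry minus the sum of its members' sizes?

0..2  f  (2B, 2-aligned)
2..4  -- padding (2B)
4..8  m2  (4B, 4-aligned)
8..18  m10  (10B, 2-aligned)
18..24  -- padding (6B)
24..128  c  (104B, 8-aligned)
128..132  e  (4B, 4-aligned)
132..134  m9  (2B, 2-aligned)
134..136  m12  (2B, 2-aligned)
136..138  m1  (2B, 2-aligned)
138..139  b  (1B, 1-aligned)
139..140  -- padding (1B)
140..142  m15  (2B, 2-aligned)
142..144  m17  (2B, 2-aligned)
sizeof = 144, alignof = 8
data bytes 135, size 144 → padding 9

9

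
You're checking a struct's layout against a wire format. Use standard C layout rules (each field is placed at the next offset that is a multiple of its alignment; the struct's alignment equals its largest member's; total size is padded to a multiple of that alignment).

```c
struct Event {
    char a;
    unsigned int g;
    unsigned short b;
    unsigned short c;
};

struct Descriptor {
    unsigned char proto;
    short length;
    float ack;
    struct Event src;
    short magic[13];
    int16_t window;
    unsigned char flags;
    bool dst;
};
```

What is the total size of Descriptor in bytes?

Event: 0..1  a  (1B, 1-aligned); 1..4  -- padding (3B); 4..8  g  (4B, 4-aligned); 8..10  b  (2B, 2-aligned); 10..12  c  (2B, 2-aligned); sizeof = 12, alignof = 4
0..1  proto  (1B, 1-aligned)
1..2  -- padding (1B)
2..4  length  (2B, 2-aligned)
4..8  ack  (4B, 4-aligned)
8..20  src  (12B, 4-aligned)
20..46  magic  (26B, 2-aligned)
46..48  window  (2B, 2-aligned)
48..49  flags  (1B, 1-aligned)
49..50  dst  (1B, 1-aligned)
50..52  -- tail padding (2B)
sizeof = 52, alignof = 4

52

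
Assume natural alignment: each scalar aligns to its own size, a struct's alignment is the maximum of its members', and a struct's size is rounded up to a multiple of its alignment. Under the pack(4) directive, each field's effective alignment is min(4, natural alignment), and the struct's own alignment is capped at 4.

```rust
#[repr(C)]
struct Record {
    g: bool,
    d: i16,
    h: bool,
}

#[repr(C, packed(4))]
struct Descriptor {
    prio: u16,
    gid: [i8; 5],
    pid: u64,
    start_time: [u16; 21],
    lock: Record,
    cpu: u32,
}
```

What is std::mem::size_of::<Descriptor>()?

Record: g at 0 (size 1, align 1) → ends 1; pad 1 to align 2 for d; d at 2 (size 2, align 2) → ends 4; h at 4 (size 1, align 1) → ends 5; tail pad 1 to reach multiple of 2; total 6 bytes, alignment 2
prio at 0 (size 2, align 2) → ends 2
gid at 2 (size 5, align 1) → ends 7
pad 1 to align 4 for pid
pid at 8 (size 8, align 4) → ends 16
start_time at 16 (size 42, align 2) → ends 58
lock at 58 (size 6, align 2) → ends 64
cpu at 64 (size 4, align 4) → ends 68
total 68 bytes, alignment 4

68 bytes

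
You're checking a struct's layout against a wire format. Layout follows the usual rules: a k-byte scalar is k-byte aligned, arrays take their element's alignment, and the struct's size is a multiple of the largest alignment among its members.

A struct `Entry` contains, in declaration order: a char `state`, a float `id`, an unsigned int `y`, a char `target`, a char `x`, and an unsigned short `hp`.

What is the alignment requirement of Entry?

4

member alignments: state=1, id=4, y=4, target=1, x=1, hp=2
max = 4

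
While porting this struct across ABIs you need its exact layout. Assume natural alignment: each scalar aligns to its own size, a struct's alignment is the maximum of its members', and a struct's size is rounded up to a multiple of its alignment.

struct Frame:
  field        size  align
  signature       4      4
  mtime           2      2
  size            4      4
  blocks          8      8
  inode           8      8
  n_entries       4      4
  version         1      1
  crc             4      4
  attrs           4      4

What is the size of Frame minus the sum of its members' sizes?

signature at 0 (size 4, align 4) → ends 4
mtime at 4 (size 2, align 2) → ends 6
pad 2 to align 4 for size
size at 8 (size 4, align 4) → ends 12
pad 4 to align 8 for blocks
blocks at 16 (size 8, align 8) → ends 24
inode at 24 (size 8, align 8) → ends 32
n_entries at 32 (size 4, align 4) → ends 36
version at 36 (size 1, align 1) → ends 37
pad 3 to align 4 for crc
crc at 40 (size 4, align 4) → ends 44
attrs at 44 (size 4, align 4) → ends 48
total 48 bytes, alignment 8
data bytes 39, size 48 → padding 9

9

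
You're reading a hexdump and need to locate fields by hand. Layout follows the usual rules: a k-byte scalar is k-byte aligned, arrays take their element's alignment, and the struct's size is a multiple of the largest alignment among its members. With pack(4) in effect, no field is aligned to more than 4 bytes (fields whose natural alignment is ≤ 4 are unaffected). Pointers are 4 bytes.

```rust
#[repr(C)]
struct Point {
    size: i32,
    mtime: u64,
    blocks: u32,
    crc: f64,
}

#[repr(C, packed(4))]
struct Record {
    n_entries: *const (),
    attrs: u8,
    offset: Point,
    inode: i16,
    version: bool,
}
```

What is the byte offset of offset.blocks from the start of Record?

Point: 0..4  size  (4B, 4-aligned); 4..8  -- padding (4B); 8..16  mtime  (8B, 8-aligned); 16..20  blocks  (4B, 4-aligned); 20..24  -- padding (4B); 24..32  crc  (8B, 8-aligned); sizeof = 32, alignof = 8
0..4  n_entries  (4B, 4-aligned)
4..5  attrs  (1B, 1-aligned)
5..8  -- padding (3B)
8..40  offset  (32B, 4-aligned)
within Point: blocks at 16
8 + 16 = 24

24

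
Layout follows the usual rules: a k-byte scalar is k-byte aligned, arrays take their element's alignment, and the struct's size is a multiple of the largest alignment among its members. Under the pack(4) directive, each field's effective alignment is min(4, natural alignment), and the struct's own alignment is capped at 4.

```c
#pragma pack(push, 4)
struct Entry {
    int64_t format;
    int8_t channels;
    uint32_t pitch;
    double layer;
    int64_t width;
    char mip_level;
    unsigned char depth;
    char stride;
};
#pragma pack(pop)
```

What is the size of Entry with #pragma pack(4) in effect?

format at 0 (size 8, align 4) → ends 8
channels at 8 (size 1, align 1) → ends 9
pad 3 to align 4 for pitch
pitch at 12 (size 4, align 4) → ends 16
layer at 16 (size 8, align 4) → ends 24
width at 24 (size 8, align 4) → ends 32
mip_level at 32 (size 1, align 1) → ends 33
depth at 33 (size 1, align 1) → ends 34
stride at 34 (size 1, align 1) → ends 35
tail pad 1 to reach multiple of 4
total 36 bytes, alignment 4

36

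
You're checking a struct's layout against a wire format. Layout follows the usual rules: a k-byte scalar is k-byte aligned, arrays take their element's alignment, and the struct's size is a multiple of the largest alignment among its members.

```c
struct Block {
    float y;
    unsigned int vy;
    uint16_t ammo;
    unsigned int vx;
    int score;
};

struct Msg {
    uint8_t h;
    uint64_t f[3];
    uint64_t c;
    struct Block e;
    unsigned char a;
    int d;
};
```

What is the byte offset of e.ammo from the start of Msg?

48

Block: @0: y [4B, align 4] → 4; @4: vy [4B, align 4] → 8; @8: ammo [2B, align 2] → 10; +2 pad (align 4); @12: vx [4B, align 4] → 16; @16: score [4B, align 4] → 20; size 20, align 4
@0: h [1B, align 1] → 1
+7 pad (align 8)
@8: f [24B, align 8] → 32
@32: c [8B, align 8] → 40
@40: e [20B, align 4] → 60
within Block: ammo at 8
40 + 8 = 48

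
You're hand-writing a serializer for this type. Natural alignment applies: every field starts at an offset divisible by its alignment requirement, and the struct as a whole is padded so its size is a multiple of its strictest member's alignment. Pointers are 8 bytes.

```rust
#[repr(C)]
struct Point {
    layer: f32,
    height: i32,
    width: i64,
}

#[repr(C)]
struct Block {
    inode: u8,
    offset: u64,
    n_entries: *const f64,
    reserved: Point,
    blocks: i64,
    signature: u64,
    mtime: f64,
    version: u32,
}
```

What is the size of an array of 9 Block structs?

648

Point: 0..4  layer  (4B, 4-aligned); 4..8  height  (4B, 4-aligned); 8..16  width  (8B, 8-aligned); sizeof = 16, alignof = 8
0..1  inode  (1B, 1-aligned)
1..8  -- padding (7B)
8..16  offset  (8B, 8-aligned)
16..24  n_entries  (8B, 8-aligned)
24..40  reserved  (16B, 8-aligned)
40..48  blocks  (8B, 8-aligned)
48..56  signature  (8B, 8-aligned)
56..64  mtime  (8B, 8-aligned)
64..68  version  (4B, 4-aligned)
68..72  -- tail padding (4B)
sizeof = 72, alignof = 8
array of 9: 9 × 72 = 648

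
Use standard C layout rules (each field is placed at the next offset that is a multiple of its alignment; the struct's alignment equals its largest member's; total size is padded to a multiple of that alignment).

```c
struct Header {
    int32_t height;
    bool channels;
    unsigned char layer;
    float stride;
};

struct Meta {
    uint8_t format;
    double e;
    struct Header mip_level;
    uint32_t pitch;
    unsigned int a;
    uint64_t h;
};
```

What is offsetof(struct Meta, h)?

Header: 0..4  height  (4B, 4-aligned); 4..5  channels  (1B, 1-aligned); 5..6  layer  (1B, 1-aligned); 6..8  -- padding (2B); 8..12  stride  (4B, 4-aligned); sizeof = 12, alignof = 4
0..1  format  (1B, 1-aligned)
1..8  -- padding (7B)
8..16  e  (8B, 8-aligned)
16..28  mip_level  (12B, 4-aligned)
28..32  pitch  (4B, 4-aligned)
32..36  a  (4B, 4-aligned)
36..40  -- padding (4B)
40..48  h  (8B, 8-aligned)

40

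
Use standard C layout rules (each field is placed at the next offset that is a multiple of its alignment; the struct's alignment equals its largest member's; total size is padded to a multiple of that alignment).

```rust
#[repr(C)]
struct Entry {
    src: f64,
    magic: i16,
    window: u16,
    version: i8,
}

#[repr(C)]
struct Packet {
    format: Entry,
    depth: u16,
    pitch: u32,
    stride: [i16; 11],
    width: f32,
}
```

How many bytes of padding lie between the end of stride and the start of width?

2

Entry: @0: src [8B, align 8] → 8; @8: magic [2B, align 2] → 10; @10: window [2B, align 2] → 12; @12: version [1B, align 1] → 13; +3 tail pad (align 8); size 16, align 8
@0: format [16B, align 8] → 16
@16: depth [2B, align 2] → 18
+2 pad (align 4)
@20: pitch [4B, align 4] → 24
@24: stride [22B, align 2] → 46
+2 pad (align 4)
@48: width [4B, align 4] → 52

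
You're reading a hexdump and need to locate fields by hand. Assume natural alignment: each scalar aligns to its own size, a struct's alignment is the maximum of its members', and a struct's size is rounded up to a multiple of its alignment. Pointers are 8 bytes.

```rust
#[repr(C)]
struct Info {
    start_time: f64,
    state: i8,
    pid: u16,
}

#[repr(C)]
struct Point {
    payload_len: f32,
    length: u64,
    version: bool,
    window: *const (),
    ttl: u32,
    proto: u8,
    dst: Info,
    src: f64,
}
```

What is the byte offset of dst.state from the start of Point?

48

Info: start_time at 0 (size 8, align 8) → ends 8; state at 8 (size 1, align 1) → ends 9; pad 1 to align 2 for pid; pid at 10 (size 2, align 2) → ends 12; tail pad 4 to reach multiple of 8; total 16 bytes, alignment 8
payload_len at 0 (size 4, align 4) → ends 4
pad 4 to align 8 for length
length at 8 (size 8, align 8) → ends 16
version at 16 (size 1, align 1) → ends 17
pad 7 to align 8 for window
window at 24 (size 8, align 8) → ends 32
ttl at 32 (size 4, align 4) → ends 36
proto at 36 (size 1, align 1) → ends 37
pad 3 to align 8 for dst
dst at 40 (size 16, align 8) → ends 56
within Info: state at 8
40 + 8 = 48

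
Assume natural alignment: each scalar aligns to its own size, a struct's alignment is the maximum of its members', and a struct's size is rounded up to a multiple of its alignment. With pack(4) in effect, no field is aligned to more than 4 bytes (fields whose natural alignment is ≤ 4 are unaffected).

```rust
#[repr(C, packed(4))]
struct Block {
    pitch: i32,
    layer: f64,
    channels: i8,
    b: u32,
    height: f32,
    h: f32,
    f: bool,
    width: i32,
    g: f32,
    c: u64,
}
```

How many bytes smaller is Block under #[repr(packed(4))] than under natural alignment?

8

natural layout:
  pitch at 0 (size 4, align 4) → ends 4
  pad 4 to align 8 for layer
  layer at 8 (size 8, align 8) → ends 16
  channels at 16 (size 1, align 1) → ends 17
  pad 3 to align 4 for b
  b at 20 (size 4, align 4) → ends 24
  height at 24 (size 4, align 4) → ends 28
  h at 28 (size 4, align 4) → ends 32
  f at 32 (size 1, align 1) → ends 33
  pad 3 to align 4 for width
  width at 36 (size 4, align 4) → ends 40
  g at 40 (size 4, align 4) → ends 44
  pad 4 to align 8 for c
  c at 48 (size 8, align 8) → ends 56
  total 56 bytes, alignment 8
packed(4) layout:
  pitch at 0 (size 4, align 4) → ends 4
  layer at 4 (size 8, align 4) → ends 12
  channels at 12 (size 1, align 1) → ends 13
  pad 3 to align 4 for b
  b at 16 (size 4, align 4) → ends 20
  height at 20 (size 4, align 4) → ends 24
  h at 24 (size 4, align 4) → ends 28
  f at 28 (size 1, align 1) → ends 29
  pad 3 to align 4 for width
  width at 32 (size 4, align 4) → ends 36
  g at 36 (size 4, align 4) → ends 40
  c at 40 (size 8, align 4) → ends 48
  total 48 bytes, alignment 4
56 − 48 = 8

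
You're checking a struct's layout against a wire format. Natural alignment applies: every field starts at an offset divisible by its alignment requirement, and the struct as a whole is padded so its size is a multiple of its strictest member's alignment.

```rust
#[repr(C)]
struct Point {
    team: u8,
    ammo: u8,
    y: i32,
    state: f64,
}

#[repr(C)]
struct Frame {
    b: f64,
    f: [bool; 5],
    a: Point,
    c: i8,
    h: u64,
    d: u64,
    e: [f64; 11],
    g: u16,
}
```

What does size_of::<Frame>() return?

Point: team at 0 (size 1, align 1) → ends 1; ammo at 1 (size 1, align 1) → ends 2; pad 2 to align 4 for y; y at 4 (size 4, align 4) → ends 8; state at 8 (size 8, align 8) → ends 16; total 16 bytes, alignment 8
b at 0 (size 8, align 8) → ends 8
f at 8 (size 5, align 1) → ends 13
pad 3 to align 8 for a
a at 16 (size 16, align 8) → ends 32
c at 32 (size 1, align 1) → ends 33
pad 7 to align 8 for h
h at 40 (size 8, align 8) → ends 48
d at 48 (size 8, align 8) → ends 56
e at 56 (size 88, align 8) → ends 144
g at 144 (size 2, align 2) → ends 146
tail pad 6 to reach multiple of 8
total 152 bytes, alignment 8

152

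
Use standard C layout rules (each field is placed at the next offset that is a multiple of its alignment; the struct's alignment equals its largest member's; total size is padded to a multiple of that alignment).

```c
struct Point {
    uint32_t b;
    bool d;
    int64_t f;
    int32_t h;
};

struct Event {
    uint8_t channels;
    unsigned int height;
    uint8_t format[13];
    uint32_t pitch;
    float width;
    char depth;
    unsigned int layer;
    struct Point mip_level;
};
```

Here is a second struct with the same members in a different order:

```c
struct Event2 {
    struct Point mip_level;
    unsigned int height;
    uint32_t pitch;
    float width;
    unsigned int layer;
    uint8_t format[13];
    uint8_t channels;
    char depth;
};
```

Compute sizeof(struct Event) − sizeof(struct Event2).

Point: b at 0 (size 4, align 4) → ends 4; d at 4 (size 1, align 1) → ends 5; pad 3 to align 8 for f; f at 8 (size 8, align 8) → ends 16; h at 16 (size 4, align 4) → ends 20; tail pad 4 to reach multiple of 8; total 24 bytes, alignment 8
channels at 0 (size 1, align 1) → ends 1
pad 3 to align 4 for height
height at 4 (size 4, align 4) → ends 8
format at 8 (size 13, align 1) → ends 21
pad 3 to align 4 for pitch
pitch at 24 (size 4, align 4) → ends 28
width at 28 (size 4, align 4) → ends 32
depth at 32 (size 1, align 1) → ends 33
pad 3 to align 4 for layer
layer at 36 (size 4, align 4) → ends 40
mip_level at 40 (size 24, align 8) → ends 64
total 64 bytes, alignment 8
— Event2 —
mip_level at 0 (size 24, align 8) → ends 24
height at 24 (size 4, align 4) → ends 28
pitch at 28 (size 4, align 4) → ends 32
width at 32 (size 4, align 4) → ends 36
layer at 36 (size 4, align 4) → ends 40
format at 40 (size 13, align 1) → ends 53
channels at 53 (size 1, align 1) → ends 54
depth at 54 (size 1, align 1) → ends 55
tail pad 1 to reach multiple of 8
total 56 bytes, alignment 8
64 − 56 = 8

8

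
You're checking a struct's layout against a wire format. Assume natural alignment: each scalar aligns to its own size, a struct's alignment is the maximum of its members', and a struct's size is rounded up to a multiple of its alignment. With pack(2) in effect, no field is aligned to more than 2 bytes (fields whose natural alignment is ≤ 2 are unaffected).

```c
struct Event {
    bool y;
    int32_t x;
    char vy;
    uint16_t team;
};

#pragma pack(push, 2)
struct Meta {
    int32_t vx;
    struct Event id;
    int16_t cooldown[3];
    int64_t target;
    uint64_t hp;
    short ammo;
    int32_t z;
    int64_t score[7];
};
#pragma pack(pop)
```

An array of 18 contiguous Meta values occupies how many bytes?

1800

Event: y at 0 (size 1, align 1) → ends 1; pad 3 to align 4 for x; x at 4 (size 4, align 4) → ends 8; vy at 8 (size 1, align 1) → ends 9; pad 1 to align 2 for team; team at 10 (size 2, align 2) → ends 12; total 12 bytes, alignment 4
vx at 0 (size 4, align 2) → ends 4
id at 4 (size 12, align 2) → ends 16
cooldown at 16 (size 6, align 2) → ends 22
target at 22 (size 8, align 2) → ends 30
hp at 30 (size 8, align 2) → ends 38
ammo at 38 (size 2, align 2) → ends 40
z at 40 (size 4, align 2) → ends 44
score at 44 (size 56, align 2) → ends 100
total 100 bytes, alignment 2
array of 18: 18 × 100 = 1800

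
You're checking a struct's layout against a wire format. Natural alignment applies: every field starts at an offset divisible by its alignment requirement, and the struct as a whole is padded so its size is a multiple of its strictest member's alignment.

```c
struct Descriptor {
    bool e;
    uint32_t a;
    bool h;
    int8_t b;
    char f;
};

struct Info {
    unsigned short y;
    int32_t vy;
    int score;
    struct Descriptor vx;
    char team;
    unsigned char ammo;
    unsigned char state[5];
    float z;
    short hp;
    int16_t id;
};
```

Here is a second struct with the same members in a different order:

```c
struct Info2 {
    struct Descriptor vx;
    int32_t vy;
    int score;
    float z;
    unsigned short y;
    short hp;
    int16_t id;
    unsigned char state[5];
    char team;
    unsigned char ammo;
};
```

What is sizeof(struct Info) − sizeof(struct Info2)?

0

Descriptor: 0..1  e  (1B, 1-aligned); 1..4  -- padding (3B); 4..8  a  (4B, 4-aligned); 8..9  h  (1B, 1-aligned); 9..10  b  (1B, 1-aligned); 10..11  f  (1B, 1-aligned); 11..12  -- tail padding (1B); sizeof = 12, alignof = 4
0..2  y  (2B, 2-aligned)
2..4  -- padding (2B)
4..8  vy  (4B, 4-aligned)
8..12  score  (4B, 4-aligned)
12..24  vx  (12B, 4-aligned)
24..25  team  (1B, 1-aligned)
25..26  ammo  (1B, 1-aligned)
26..31  state  (5B, 1-aligned)
31..32  -- padding (1B)
32..36  z  (4B, 4-aligned)
36..38  hp  (2B, 2-aligned)
38..40  id  (2B, 2-aligned)
sizeof = 40, alignof = 4
— Info2 —
0..12  vx  (12B, 4-aligned)
12..16  vy  (4B, 4-aligned)
16..20  score  (4B, 4-aligned)
20..24  z  (4B, 4-aligned)
24..26  y  (2B, 2-aligned)
26..28  hp  (2B, 2-aligned)
28..30  id  (2B, 2-aligned)
30..35  state  (5B, 1-aligned)
35..36  team  (1B, 1-aligned)
36..37  ammo  (1B, 1-aligned)
37..40  -- tail padding (3B)
sizeof = 40, alignof = 4
40 − 40 = 0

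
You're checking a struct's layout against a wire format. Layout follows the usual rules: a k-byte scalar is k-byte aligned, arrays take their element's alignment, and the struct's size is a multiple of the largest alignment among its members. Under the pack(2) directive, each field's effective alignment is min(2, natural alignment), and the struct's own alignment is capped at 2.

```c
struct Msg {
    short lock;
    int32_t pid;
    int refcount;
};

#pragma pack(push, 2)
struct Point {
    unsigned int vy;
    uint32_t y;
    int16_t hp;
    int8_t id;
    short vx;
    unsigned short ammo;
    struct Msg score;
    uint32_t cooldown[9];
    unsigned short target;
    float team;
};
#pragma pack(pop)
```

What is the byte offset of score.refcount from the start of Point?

Msg: lock at 0 (size 2, align 2) → ends 2; pad 2 to align 4 for pid; pid at 4 (size 4, align 4) → ends 8; refcount at 8 (size 4, align 4) → ends 12; total 12 bytes, alignment 4
vy at 0 (size 4, align 2) → ends 4
y at 4 (size 4, align 2) → ends 8
hp at 8 (size 2, align 2) → ends 10
id at 10 (size 1, align 1) → ends 11
pad 1 to align 2 for vx
vx at 12 (size 2, align 2) → ends 14
ammo at 14 (size 2, align 2) → ends 16
score at 16 (size 12, align 2) → ends 28
within Msg: refcount at 8
16 + 8 = 24

24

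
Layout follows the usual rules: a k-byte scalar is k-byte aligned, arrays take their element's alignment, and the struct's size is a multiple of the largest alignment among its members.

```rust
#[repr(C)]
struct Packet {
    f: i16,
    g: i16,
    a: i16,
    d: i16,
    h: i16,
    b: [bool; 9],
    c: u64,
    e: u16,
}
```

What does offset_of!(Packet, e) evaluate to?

f at 0 (size 2, align 2) → ends 2
g at 2 (size 2, align 2) → ends 4
a at 4 (size 2, align 2) → ends 6
d at 6 (size 2, align 2) → ends 8
h at 8 (size 2, align 2) → ends 10
b at 10 (size 9, align 1) → ends 19
pad 5 to align 8 for c
c at 24 (size 8, align 8) → ends 32
e at 32 (size 2, align 2) → ends 34

32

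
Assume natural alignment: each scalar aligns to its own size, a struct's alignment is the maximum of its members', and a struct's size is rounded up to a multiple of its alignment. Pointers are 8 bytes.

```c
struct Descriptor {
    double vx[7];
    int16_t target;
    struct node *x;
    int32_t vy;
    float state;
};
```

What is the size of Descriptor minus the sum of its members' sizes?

6

@0: vx [56B, align 8] → 56
@56: target [2B, align 2] → 58
+6 pad (align 8)
@64: x [8B, align 8] → 72
@72: vy [4B, align 4] → 76
@76: state [4B, align 4] → 80
size 80, align 8
data bytes 74, size 80 → padding 6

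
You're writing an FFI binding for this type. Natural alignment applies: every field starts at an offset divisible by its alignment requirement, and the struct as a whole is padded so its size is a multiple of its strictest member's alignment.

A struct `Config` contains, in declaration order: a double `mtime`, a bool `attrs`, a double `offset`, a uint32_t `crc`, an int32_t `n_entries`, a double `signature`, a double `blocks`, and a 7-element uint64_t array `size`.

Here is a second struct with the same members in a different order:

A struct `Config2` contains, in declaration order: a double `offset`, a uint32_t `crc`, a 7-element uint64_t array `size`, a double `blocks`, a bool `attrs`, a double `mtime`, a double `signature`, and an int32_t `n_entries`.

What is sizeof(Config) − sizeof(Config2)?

-8

0..8  mtime  (8B, 8-aligned)
8..9  attrs  (1B, 1-aligned)
9..16  -- padding (7B)
16..24  offset  (8B, 8-aligned)
24..28  crc  (4B, 4-aligned)
28..32  n_entries  (4B, 4-aligned)
32..40  signature  (8B, 8-aligned)
40..48  blocks  (8B, 8-aligned)
48..104  size  (56B, 8-aligned)
sizeof = 104, alignof = 8
— Config2 —
0..8  offset  (8B, 8-aligned)
8..12  crc  (4B, 4-aligned)
12..16  -- padding (4B)
16..72  size  (56B, 8-aligned)
72..80  blocks  (8B, 8-aligned)
80..81  attrs  (1B, 1-aligned)
81..88  -- padding (7B)
88..96  mtime  (8B, 8-aligned)
96..104  signature  (8B, 8-aligned)
104..108  n_entries  (4B, 4-aligned)
108..112  -- tail padding (4B)
sizeof = 112, alignof = 8
104 − 112 = -8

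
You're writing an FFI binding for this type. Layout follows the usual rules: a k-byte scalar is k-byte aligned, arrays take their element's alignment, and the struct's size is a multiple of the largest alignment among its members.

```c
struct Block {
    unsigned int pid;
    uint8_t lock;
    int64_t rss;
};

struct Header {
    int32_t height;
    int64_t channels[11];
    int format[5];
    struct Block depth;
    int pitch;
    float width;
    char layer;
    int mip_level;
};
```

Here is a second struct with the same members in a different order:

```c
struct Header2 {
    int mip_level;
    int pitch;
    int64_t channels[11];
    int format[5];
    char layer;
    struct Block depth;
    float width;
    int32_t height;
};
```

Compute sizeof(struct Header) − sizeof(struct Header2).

Block: 0..4  pid  (4B, 4-aligned); 4..5  lock  (1B, 1-aligned); 5..8  -- padding (3B); 8..16  rss  (8B, 8-aligned); sizeof = 16, alignof = 8
0..4  height  (4B, 4-aligned)
4..8  -- padding (4B)
8..96  channels  (88B, 8-aligned)
96..116  format  (20B, 4-aligned)
116..120  -- padding (4B)
120..136  depth  (16B, 8-aligned)
136..140  pitch  (4B, 4-aligned)
140..144  width  (4B, 4-aligned)
144..145  layer  (1B, 1-aligned)
145..148  -- padding (3B)
148..152  mip_level  (4B, 4-aligned)
sizeof = 152, alignof = 8
— Header2 —
0..4  mip_level  (4B, 4-aligned)
4..8  pitch  (4B, 4-aligned)
8..96  channels  (88B, 8-aligned)
96..116  format  (20B, 4-aligned)
116..117  layer  (1B, 1-aligned)
117..120  -- padding (3B)
120..136  depth  (16B, 8-aligned)
136..140  width  (4B, 4-aligned)
140..144  height  (4B, 4-aligned)
sizeof = 144, alignof = 8
152 − 144 = 8

8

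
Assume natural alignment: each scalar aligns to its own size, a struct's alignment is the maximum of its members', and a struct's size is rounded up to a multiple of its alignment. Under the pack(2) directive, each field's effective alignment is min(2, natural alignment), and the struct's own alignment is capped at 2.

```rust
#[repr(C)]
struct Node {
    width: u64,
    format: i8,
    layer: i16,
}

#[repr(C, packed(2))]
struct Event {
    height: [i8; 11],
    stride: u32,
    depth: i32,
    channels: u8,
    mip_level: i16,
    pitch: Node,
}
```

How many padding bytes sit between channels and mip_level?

1

Node: 0..8  width  (8B, 8-aligned); 8..9  format  (1B, 1-aligned); 9..10  -- padding (1B); 10..12  layer  (2B, 2-aligned); 12..16  -- tail padding (4B); sizeof = 16, alignof = 8
0..11  height  (11B, 1-aligned)
11..12  -- padding (1B)
12..16  stride  (4B, 2-aligned)
16..20  depth  (4B, 2-aligned)
20..21  channels  (1B, 1-aligned)
21..22  -- padding (1B)
22..24  mip_level  (2B, 2-aligned)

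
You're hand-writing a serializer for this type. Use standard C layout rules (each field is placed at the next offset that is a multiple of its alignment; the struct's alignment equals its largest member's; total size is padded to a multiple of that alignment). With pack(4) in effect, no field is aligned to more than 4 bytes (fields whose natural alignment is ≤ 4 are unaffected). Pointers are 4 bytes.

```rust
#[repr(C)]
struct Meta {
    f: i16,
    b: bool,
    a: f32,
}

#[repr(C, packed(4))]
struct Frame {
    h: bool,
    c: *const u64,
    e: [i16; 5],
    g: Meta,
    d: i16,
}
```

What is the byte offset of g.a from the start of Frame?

24

Meta: f at 0 (size 2, align 2) → ends 2; b at 2 (size 1, align 1) → ends 3; pad 1 to align 4 for a; a at 4 (size 4, align 4) → ends 8; total 8 bytes, alignment 4
h at 0 (size 1, align 1) → ends 1
pad 3 to align 4 for c
c at 4 (size 4, align 4) → ends 8
e at 8 (size 10, align 2) → ends 18
pad 2 to align 4 for g
g at 20 (size 8, align 4) → ends 28
within Meta: a at 4
20 + 4 = 24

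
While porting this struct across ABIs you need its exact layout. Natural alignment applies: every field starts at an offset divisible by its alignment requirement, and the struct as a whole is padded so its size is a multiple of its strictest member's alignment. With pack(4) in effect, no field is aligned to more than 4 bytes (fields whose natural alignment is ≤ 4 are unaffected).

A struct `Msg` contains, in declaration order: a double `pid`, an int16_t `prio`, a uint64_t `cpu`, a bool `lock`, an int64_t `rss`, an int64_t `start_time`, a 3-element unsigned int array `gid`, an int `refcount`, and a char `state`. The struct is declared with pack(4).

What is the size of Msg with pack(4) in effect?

pid at 0 (size 8, align 4) → ends 8
prio at 8 (size 2, align 2) → ends 10
pad 2 to align 4 for cpu
cpu at 12 (size 8, align 4) → ends 20
lock at 20 (size 1, align 1) → ends 21
pad 3 to align 4 for rss
rss at 24 (size 8, align 4) → ends 32
start_time at 32 (size 8, align 4) → ends 40
gid at 40 (size 12, align 4) → ends 52
refcount at 52 (size 4, align 4) → ends 56
state at 56 (size 1, align 1) → ends 57
tail pad 3 to reach multiple of 4
total 60 bytes, alignment 4

60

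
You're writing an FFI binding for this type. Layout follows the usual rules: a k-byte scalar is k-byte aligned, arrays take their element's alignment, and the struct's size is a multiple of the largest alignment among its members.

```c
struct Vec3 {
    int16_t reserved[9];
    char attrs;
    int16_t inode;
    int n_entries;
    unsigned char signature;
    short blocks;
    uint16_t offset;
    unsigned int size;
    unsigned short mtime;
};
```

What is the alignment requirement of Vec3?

4

member alignments: reserved=2, attrs=1, inode=2, n_entries=4, signature=1, blocks=2, offset=2, size=4, mtime=2
max = 4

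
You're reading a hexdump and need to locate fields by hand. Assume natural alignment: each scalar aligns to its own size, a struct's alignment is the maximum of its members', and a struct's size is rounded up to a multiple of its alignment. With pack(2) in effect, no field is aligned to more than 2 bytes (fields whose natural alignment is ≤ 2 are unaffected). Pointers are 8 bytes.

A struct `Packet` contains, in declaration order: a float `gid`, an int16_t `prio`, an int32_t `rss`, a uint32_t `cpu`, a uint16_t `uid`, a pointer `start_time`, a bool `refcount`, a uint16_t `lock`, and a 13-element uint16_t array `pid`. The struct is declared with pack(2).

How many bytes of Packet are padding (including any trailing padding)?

@0: gid [4B, align 2] → 4
@4: prio [2B, align 2] → 6
@6: rss [4B, align 2] → 10
@10: cpu [4B, align 2] → 14
@14: uid [2B, align 2] → 16
@16: start_time [8B, align 2] → 24
@24: refcount [1B, align 1] → 25
+1 pad (align 2)
@26: lock [2B, align 2] → 28
@28: pid [26B, align 2] → 54
size 54, align 2
data bytes 53, size 54 → padding 1

1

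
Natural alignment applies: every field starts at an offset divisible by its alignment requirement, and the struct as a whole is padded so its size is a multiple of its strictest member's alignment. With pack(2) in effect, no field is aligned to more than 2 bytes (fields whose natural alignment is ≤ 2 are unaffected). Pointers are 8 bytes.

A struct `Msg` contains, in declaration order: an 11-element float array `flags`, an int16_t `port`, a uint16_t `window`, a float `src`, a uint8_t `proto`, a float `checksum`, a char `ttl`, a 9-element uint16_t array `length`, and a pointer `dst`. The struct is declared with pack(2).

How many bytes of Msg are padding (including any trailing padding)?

0..44  flags  (44B, 2-aligned)
44..46  port  (2B, 2-aligned)
46..48  window  (2B, 2-aligned)
48..52  src  (4B, 2-aligned)
52..53  proto  (1B, 1-aligned)
53..54  -- padding (1B)
54..58  checksum  (4B, 2-aligned)
58..59  ttl  (1B, 1-aligned)
59..60  -- padding (1B)
60..78  length  (18B, 2-aligned)
78..86  dst  (8B, 2-aligned)
sizeof = 86, alignof = 2
data bytes 84, size 86 → padding 2

2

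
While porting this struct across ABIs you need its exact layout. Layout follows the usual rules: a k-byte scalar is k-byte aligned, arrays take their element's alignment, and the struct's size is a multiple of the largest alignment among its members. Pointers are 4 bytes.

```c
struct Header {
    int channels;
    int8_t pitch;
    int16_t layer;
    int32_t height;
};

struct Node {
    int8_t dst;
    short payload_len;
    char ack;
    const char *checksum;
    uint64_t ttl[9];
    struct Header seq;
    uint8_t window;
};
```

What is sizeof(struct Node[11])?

1144

Header: 0..4  channels  (4B, 4-aligned); 4..5  pitch  (1B, 1-aligned); 5..6  -- padding (1B); 6..8  layer  (2B, 2-aligned); 8..12  height  (4B, 4-aligned); sizeof = 12, alignof = 4
0..1  dst  (1B, 1-aligned)
1..2  -- padding (1B)
2..4  payload_len  (2B, 2-aligned)
4..5  ack  (1B, 1-aligned)
5..8  -- padding (3B)
8..12  checksum  (4B, 4-aligned)
12..16  -- padding (4B)
16..88  ttl  (72B, 8-aligned)
88..100  seq  (12B, 4-aligned)
100..101  window  (1B, 1-aligned)
101..104  -- tail padding (3B)
sizeof = 104, alignof = 8
array of 11: 11 × 104 = 1144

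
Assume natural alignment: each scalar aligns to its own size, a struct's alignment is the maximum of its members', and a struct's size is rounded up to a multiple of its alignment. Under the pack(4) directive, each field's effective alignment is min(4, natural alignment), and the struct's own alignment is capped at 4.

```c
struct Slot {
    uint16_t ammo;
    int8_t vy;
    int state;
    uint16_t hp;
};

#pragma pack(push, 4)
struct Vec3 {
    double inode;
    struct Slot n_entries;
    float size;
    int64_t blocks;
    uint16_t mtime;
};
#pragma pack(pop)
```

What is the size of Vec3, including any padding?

36

Slot: ammo at 0 (size 2, align 2) → ends 2; vy at 2 (size 1, align 1) → ends 3; pad 1 to align 4 for state; state at 4 (size 4, align 4) → ends 8; hp at 8 (size 2, align 2) → ends 10; tail pad 2 to reach multiple of 4; total 12 bytes, alignment 4
inode at 0 (size 8, align 4) → ends 8
n_entries at 8 (size 12, align 4) → ends 20
size at 20 (size 4, align 4) → ends 24
blocks at 24 (size 8, align 4) → ends 32
mtime at 32 (size 2, align 2) → ends 34
tail pad 2 to reach multiple of 4
total 36 bytes, alignment 4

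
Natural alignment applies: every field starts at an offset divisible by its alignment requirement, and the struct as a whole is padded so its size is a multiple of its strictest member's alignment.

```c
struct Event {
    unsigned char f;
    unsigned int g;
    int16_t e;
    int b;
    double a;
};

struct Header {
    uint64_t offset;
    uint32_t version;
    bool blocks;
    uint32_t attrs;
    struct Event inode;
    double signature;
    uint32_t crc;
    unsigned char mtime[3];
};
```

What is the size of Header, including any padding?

64

Event: 0..1  f  (1B, 1-aligned); 1..4  -- padding (3B); 4..8  g  (4B, 4-aligned); 8..10  e  (2B, 2-aligned); 10..12  -- padding (2B); 12..16  b  (4B, 4-aligned); 16..24  a  (8B, 8-aligned); sizeof = 24, alignof = 8
0..8  offset  (8B, 8-aligned)
8..12  version  (4B, 4-aligned)
12..13  blocks  (1B, 1-aligned)
13..16  -- padding (3B)
16..20  attrs  (4B, 4-aligned)
20..24  -- padding (4B)
24..48  inode  (24B, 8-aligned)
48..56  signature  (8B, 8-aligned)
56..60  crc  (4B, 4-aligned)
60..63  mtime  (3B, 1-aligned)
63..64  -- tail padding (1B)
sizeof = 64, alignof = 8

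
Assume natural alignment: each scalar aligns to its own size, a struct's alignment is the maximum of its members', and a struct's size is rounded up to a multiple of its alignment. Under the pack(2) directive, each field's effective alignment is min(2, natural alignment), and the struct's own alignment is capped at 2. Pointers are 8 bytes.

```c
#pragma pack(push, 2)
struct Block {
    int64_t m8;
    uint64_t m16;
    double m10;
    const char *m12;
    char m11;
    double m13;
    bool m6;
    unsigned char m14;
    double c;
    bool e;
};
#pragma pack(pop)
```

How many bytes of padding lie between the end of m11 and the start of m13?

1

0..8  m8  (8B, 2-aligned)
8..16  m16  (8B, 2-aligned)
16..24  m10  (8B, 2-aligned)
24..32  m12  (8B, 2-aligned)
32..33  m11  (1B, 1-aligned)
33..34  -- padding (1B)
34..42  m13  (8B, 2-aligned)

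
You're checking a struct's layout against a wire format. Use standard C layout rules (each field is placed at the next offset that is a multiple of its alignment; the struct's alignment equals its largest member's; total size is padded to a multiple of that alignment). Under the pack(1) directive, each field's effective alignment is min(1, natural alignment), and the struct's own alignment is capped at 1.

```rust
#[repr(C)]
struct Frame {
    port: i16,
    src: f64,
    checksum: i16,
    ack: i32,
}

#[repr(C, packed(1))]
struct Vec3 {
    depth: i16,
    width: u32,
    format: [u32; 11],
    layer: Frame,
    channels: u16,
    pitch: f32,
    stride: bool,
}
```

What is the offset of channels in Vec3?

74

Frame: 0..2  port  (2B, 2-aligned); 2..8  -- padding (6B); 8..16  src  (8B, 8-aligned); 16..18  checksum  (2B, 2-aligned); 18..20  -- padding (2B); 20..24  ack  (4B, 4-aligned); sizeof = 24, alignof = 8
0..2  depth  (2B, 1-aligned)
2..6  width  (4B, 1-aligned)
6..50  format  (44B, 1-aligned)
50..74  layer  (24B, 1-aligned)
74..76  channels  (2B, 1-aligned)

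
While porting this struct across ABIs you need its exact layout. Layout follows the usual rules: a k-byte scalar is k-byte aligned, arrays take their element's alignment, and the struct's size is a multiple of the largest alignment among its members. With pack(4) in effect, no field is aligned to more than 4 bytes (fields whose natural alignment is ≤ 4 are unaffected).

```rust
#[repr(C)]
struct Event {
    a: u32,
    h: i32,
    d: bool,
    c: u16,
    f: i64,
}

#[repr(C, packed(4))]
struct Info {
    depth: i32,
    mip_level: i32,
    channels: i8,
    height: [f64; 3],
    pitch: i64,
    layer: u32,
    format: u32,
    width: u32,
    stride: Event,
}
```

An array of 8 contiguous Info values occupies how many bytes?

640

Event: @0: a [4B, align 4] → 4; @4: h [4B, align 4] → 8; @8: d [1B, align 1] → 9; +1 pad (align 2); @10: c [2B, align 2] → 12; +4 pad (align 8); @16: f [8B, align 8] → 24; size 24, align 8
@0: depth [4B, align 4] → 4
@4: mip_level [4B, align 4] → 8
@8: channels [1B, align 1] → 9
+3 pad (align 4)
@12: height [24B, align 4] → 36
@36: pitch [8B, align 4] → 44
@44: layer [4B, align 4] → 48
@48: format [4B, align 4] → 52
@52: width [4B, align 4] → 56
@56: stride [24B, align 4] → 80
size 80, align 4
array of 8: 8 × 80 = 640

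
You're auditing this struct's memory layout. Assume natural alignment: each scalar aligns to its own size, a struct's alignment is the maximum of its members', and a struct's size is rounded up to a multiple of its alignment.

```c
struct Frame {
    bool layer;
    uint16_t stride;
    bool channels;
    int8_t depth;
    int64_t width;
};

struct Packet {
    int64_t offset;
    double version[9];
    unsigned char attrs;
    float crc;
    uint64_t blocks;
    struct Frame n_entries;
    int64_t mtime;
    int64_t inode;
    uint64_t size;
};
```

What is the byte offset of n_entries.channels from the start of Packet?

Frame: layer at 0 (size 1, align 1) → ends 1; pad 1 to align 2 for stride; stride at 2 (size 2, align 2) → ends 4; channels at 4 (size 1, align 1) → ends 5; depth at 5 (size 1, align 1) → ends 6; pad 2 to align 8 for width; width at 8 (size 8, align 8) → ends 16; total 16 bytes, alignment 8
offset at 0 (size 8, align 8) → ends 8
version at 8 (size 72, align 8) → ends 80
attrs at 80 (size 1, align 1) → ends 81
pad 3 to align 4 for crc
crc at 84 (size 4, align 4) → ends 88
blocks at 88 (size 8, align 8) → ends 96
n_entries at 96 (size 16, align 8) → ends 112
within Frame: channels at 4
96 + 4 = 100

100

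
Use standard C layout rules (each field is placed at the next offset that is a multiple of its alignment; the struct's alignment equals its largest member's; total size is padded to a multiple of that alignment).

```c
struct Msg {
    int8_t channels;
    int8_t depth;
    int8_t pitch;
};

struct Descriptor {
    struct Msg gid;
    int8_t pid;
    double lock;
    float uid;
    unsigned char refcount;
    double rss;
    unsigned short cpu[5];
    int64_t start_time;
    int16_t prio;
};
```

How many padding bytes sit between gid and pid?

0

Msg: @0: channels [1B, align 1] → 1; @1: depth [1B, align 1] → 2; @2: pitch [1B, align 1] → 3; size 3, align 1
@0: gid [3B, align 1] → 3
@3: pid [1B, align 1] → 4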